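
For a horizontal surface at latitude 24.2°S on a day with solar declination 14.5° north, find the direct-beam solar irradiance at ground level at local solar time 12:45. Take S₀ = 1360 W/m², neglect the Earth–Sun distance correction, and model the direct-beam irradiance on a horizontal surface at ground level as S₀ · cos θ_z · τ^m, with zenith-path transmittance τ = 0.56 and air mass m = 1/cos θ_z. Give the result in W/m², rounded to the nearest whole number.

486 W/m²

Hour angle H = 15° × (12.75 − 12) = 11.25°.
cos θ_z = sin φ sin δ + cos φ cos δ cos H = (-0.4099)(0.2504) + (0.9121)(0.9681)(0.9808) = 0.7634.
Air mass m = 1/cos θ_z = 1/0.7634 = 1.310; τ^m = 0.56^1.310 = 0.4679.
Surface direct beam = 1360 × 0.7634 × 0.4679 = 485.79 W/m².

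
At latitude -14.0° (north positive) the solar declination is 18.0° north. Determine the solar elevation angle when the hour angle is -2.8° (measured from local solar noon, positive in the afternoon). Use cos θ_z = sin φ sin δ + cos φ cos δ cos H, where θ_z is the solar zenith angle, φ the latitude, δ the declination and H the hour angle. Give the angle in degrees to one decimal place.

57.9°

With φ = -14.0°, δ = 18.0°, H = -2.80°: sin φ sin δ = -0.0748, cos φ cos δ cos H = 0.9217, so cos θ_z = 0.8469.
θ_z = arccos(0.8469) = 32.12°, so the elevation is 90° − 32.12° = 57.88°.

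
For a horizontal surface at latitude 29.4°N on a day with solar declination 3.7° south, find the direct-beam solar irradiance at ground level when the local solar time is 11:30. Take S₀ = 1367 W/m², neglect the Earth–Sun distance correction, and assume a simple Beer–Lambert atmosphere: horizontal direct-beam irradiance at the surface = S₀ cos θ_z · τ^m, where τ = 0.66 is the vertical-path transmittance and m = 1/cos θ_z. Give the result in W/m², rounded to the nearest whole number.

688 W/m²

Hour angle H = 15° × (11.5 − 12) = -7.50°.
With φ = 29.4°, δ = -3.7°, H = -7.50°: sin φ sin δ = -0.0317, cos φ cos δ cos H = 0.8620, so cos θ_z = 0.8303.
Air mass m = 1/cos θ_z = 1/0.8303 = 1.204; τ^m = 0.66^1.204 = 0.6064.
Surface direct beam = 1367 × 0.8303 × 0.6064 = 688.28 W/m².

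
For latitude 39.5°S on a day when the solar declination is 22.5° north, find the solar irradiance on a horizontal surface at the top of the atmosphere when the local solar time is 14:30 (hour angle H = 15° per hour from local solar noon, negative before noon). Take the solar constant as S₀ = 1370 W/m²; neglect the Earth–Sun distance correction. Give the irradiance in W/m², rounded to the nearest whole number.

441 W/m²

Hour angle H = 15° × (14.5 − 12) = 37.50°.
cos θ_z = sin φ sin δ + cos φ cos δ cos H = (-0.6361)(0.3827) + (0.7716)(0.9239)(0.7934) = 0.3222.
Top-of-atmosphere irradiance = S₀ cos θ_z = 1370 × 0.3222 = 441.41 W/m².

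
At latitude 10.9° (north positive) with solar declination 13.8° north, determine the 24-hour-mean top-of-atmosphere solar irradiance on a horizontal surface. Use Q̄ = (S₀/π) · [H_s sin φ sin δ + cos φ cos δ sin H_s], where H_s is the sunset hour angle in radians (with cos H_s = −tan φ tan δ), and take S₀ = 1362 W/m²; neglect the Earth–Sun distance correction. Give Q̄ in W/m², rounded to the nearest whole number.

The sunset hour angle satisfies cos H_s = −tan φ tan δ = -0.0473, giving H_s = 92.71°. In radians, H_s = 1.6181.
H_s sin φ sin δ = 1.6181 × 0.1891 × 0.2385 = 0.0730.
cos φ cos δ sin H_s = 0.9820 × 0.9711 × 0.9989 = 0.9526.
Q̄ = (1362/π) × (0.0730 + 0.9526) = 433.54 × 1.0256 = 444.64 W/m².

445 W/m²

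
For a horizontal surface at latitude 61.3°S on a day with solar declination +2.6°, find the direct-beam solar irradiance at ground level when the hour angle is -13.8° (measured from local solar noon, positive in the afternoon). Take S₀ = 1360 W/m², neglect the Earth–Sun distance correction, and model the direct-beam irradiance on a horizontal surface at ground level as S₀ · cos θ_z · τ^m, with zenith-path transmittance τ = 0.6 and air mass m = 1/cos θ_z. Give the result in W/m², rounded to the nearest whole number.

With φ = -61.3°, δ = 2.6°, H = -13.80°: sin φ sin δ = -0.0398, cos φ cos δ cos H = 0.4659, so cos θ_z = 0.4261.
Air mass m = 1/cos θ_z = 1/0.4261 = 2.347; τ^m = 0.6^2.347 = 0.3015.
Surface direct beam = 1360 × 0.4261 × 0.3015 = 174.72 W/m².

175 W/m²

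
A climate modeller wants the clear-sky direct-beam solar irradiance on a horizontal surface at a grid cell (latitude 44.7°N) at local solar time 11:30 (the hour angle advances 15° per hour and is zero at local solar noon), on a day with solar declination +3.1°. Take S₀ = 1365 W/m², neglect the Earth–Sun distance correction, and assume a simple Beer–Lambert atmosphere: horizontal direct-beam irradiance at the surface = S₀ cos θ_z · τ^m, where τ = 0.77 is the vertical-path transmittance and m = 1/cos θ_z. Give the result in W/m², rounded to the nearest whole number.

Hour angle H = 15° × (11.5 − 12) = -7.50°.
cos θ_z = sin φ sin δ + cos φ cos δ cos H = (0.7034)(0.0541) + (0.7108)(0.9985)(0.9914) = 0.7417.
Air mass m = 1/cos θ_z = 1/0.7417 = 1.348; τ^m = 0.77^1.348 = 0.7031.
Surface direct beam = 1365 × 0.7417 × 0.7031 = 711.83 W/m².

712 W/m²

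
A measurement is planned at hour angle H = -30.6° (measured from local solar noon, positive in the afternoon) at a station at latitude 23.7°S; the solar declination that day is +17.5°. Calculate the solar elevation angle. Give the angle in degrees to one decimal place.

cos θ_z = sin(-23.7°) sin(17.5°) + cos(-23.7°) cos(17.5°) cos(-30.60°) = -0.1209 + 0.7517 = 0.6308.
θ_z = arccos(0.6308) = 50.89°, so the elevation is 90° − 50.89° = 39.11°.

39.1°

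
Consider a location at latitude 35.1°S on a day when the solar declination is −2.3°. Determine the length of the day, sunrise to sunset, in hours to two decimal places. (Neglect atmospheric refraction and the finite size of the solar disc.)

The sunset hour angle satisfies cos H_s = −tan φ tan δ = -0.0282, giving H_s = 91.62°.
Day length = 2 H_s / 15° h⁻¹ = 183.24° / 15 = 12.216 h.

12.22 hours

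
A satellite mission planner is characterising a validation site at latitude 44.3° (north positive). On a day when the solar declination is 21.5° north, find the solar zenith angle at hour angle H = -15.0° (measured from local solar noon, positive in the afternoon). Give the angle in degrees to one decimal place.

cos θ_z = sin φ sin δ + cos φ cos δ cos H = (0.6984)(0.3665) + (0.7157)(0.9304)(0.9659) = 0.8991.
θ_z = arccos(0.8991) = 25.96°.

26.0°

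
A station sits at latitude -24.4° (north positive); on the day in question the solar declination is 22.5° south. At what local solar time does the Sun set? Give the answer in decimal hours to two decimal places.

The sunset hour angle satisfies cos H_s = −tan φ tan δ = -0.1879, giving H_s = 100.83°.
Sunset is at 12 + H_s/15 = 12 + 6.722 = 18.722 h local solar time.

18.72 h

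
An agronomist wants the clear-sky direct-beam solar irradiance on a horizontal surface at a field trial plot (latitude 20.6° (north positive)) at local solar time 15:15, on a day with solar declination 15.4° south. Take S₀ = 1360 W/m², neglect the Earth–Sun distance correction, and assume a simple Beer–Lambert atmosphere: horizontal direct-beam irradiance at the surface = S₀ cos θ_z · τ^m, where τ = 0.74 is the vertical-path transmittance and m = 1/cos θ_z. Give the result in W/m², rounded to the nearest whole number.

Hour angle H = 15° × (15.25 − 12) = 48.75°.
cos θ_z = sin φ sin δ + cos φ cos δ cos H = (0.3518)(-0.2656) + (0.9361)(0.9641)(0.6593) = 0.5016.
Air mass m = 1/cos θ_z = 1/0.5016 = 1.994; τ^m = 0.74^1.994 = 0.5486.
Surface direct beam = 1360 × 0.5016 × 0.5486 = 374.24 W/m².

374 W/m²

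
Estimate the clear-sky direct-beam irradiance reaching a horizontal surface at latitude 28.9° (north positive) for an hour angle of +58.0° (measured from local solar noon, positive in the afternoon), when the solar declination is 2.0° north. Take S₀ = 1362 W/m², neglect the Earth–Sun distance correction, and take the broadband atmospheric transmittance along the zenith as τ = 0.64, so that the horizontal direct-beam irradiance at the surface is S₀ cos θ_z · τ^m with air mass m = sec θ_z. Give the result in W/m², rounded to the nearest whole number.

259 W/m²

cos θ_z = sin φ sin δ + cos φ cos δ cos H = (0.4833)(0.0349) + (0.8755)(0.9994)(0.5299) = 0.4805.
Air mass m = 1/cos θ_z = 1/0.4805 = 2.081; τ^m = 0.64^2.081 = 0.3951.
Surface direct beam = 1362 × 0.4805 × 0.3951 = 258.57 W/m².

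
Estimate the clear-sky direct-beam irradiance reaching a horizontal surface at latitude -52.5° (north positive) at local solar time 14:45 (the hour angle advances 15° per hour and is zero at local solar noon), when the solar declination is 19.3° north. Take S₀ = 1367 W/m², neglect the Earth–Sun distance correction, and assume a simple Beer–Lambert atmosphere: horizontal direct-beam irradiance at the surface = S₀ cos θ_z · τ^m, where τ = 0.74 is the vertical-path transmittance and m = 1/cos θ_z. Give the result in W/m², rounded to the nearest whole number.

Hour angle H = 15° × (14.75 − 12) = 41.25°.
With φ = -52.5°, δ = 19.3°, H = 41.25°: sin φ sin δ = -0.2622, cos φ cos δ cos H = 0.4320, so cos θ_z = 0.1698.
Air mass m = 1/cos θ_z = 1/0.1698 = 5.889; τ^m = 0.74^5.889 = 0.1698.
Surface direct beam = 1367 × 0.1698 × 0.1698 = 39.41 W/m².

39 W/m²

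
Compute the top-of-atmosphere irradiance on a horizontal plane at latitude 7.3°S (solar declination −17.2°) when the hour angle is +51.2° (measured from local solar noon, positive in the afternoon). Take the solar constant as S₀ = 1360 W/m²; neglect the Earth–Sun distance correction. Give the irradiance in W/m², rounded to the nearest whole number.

859 W/m²

cos θ_z = sin φ sin δ + cos φ cos δ cos H = (-0.1271)(-0.2957) + (0.9919)(0.9553)(0.6266) = 0.6313.
Top-of-atmosphere irradiance = S₀ cos θ_z = 1360 × 0.6313 = 858.57 W/m².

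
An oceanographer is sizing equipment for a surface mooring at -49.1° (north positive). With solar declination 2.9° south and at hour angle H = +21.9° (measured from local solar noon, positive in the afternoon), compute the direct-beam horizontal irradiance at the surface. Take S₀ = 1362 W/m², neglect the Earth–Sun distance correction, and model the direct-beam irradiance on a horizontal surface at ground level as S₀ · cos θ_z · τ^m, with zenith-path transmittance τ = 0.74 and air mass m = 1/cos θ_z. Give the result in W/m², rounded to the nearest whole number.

551 W/m²

cos θ_z = sin(-49.1°) sin(-2.9°) + cos(-49.1°) cos(-2.9°) cos(21.90°) = 0.0382 + 0.6067 = 0.6449.
Air mass m = 1/cos θ_z = 1/0.6449 = 1.551; τ^m = 0.74^1.551 = 0.6269.
Surface direct beam = 1362 × 0.6449 × 0.6269 = 550.64 W/m².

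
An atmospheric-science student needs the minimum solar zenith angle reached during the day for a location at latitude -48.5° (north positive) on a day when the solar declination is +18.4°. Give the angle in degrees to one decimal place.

66.9°

At local solar noon the hour angle is zero, so the zenith angle is |φ − δ| = |-48.5° − (18.4°)| = 66.9°.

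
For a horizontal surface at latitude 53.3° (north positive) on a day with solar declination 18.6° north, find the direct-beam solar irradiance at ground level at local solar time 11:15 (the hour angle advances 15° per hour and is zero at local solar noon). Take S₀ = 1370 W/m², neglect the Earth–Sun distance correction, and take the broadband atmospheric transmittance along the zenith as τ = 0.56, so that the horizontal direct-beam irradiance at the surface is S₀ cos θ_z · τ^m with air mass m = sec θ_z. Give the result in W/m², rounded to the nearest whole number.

Hour angle H = 15° × (11.25 − 12) = -11.25°.
cos θ_z = sin φ sin δ + cos φ cos δ cos H = (0.8018)(0.3190) + (0.5976)(0.9478)(0.9808) = 0.8113.
Air mass m = 1/cos θ_z = 1/0.8113 = 1.233; τ^m = 0.56^1.233 = 0.4892.
Surface direct beam = 1370 × 0.8113 × 0.4892 = 543.74 W/m².

544 W/m²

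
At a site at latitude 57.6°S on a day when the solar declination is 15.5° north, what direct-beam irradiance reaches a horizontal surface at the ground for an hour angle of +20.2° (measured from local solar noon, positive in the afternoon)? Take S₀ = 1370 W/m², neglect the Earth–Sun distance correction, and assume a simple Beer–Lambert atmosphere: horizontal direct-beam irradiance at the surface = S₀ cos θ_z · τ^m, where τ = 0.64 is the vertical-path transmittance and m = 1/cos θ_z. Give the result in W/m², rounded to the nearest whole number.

cos θ_z = sin(-57.6°) sin(15.5°) + cos(-57.6°) cos(15.5°) cos(20.20°) = -0.2256 + 0.4846 = 0.2590.
Air mass m = 1/cos θ_z = 1/0.2590 = 3.861; τ^m = 0.64^3.861 = 0.1785.
Surface direct beam = 1370 × 0.2590 × 0.1785 = 63.34 W/m².

63 W/m²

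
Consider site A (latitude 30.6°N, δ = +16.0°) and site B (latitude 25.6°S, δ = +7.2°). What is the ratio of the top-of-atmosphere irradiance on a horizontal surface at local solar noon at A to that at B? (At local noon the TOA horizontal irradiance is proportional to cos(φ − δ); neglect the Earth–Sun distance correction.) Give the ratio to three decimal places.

1.151

A: cos θ_z = cos(30.6° − (16.0°)) = 0.9677.
B: cos θ_z = cos(-25.6° − (7.2°)) = 0.8406.
Ratio A/B = 0.9677 / 0.8406 = 1.1512.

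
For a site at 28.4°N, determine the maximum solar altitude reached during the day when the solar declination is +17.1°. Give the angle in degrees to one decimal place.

78.7°

At local solar noon the hour angle is zero, so the elevation is 90° − |φ − δ| = 90° − |28.4° − (17.1°)| = 90° − 11.3° = 78.7°.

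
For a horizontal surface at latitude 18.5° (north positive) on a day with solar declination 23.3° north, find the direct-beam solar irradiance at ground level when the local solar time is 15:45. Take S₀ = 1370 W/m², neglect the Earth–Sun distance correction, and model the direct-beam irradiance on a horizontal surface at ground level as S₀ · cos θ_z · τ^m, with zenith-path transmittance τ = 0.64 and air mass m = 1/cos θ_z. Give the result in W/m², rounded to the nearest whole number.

401 W/m²

Hour angle H = 15° × (15.75 − 12) = 56.25°.
With φ = 18.5°, δ = 23.3°, H = 56.25°: sin φ sin δ = 0.1255, cos φ cos δ cos H = 0.4839, so cos θ_z = 0.6094.
Air mass m = 1/cos θ_z = 1/0.6094 = 1.641; τ^m = 0.64^1.641 = 0.4808.
Surface direct beam = 1370 × 0.6094 × 0.4808 = 401.41 W/m².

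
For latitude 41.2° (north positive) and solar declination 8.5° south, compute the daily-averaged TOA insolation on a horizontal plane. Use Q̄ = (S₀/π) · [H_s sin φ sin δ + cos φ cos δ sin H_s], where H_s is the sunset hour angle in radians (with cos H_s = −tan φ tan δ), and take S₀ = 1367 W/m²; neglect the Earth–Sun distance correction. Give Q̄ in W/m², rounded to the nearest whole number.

260 W/m²

−tan φ tan δ = −(0.8754)(-0.1495) = 0.1309; H_s = arccos(0.1309) = 82.48°. In radians, H_s = 1.4395.
H_s sin φ sin δ = 1.4395 × 0.6587 × -0.1478 = -0.1401.
cos φ cos δ sin H_s = 0.7524 × 0.9890 × 0.9914 = 0.7377.
Q̄ = (1367/π) × (-0.1401 + 0.7377) = 435.13 × 0.5976 = 260.03 W/m².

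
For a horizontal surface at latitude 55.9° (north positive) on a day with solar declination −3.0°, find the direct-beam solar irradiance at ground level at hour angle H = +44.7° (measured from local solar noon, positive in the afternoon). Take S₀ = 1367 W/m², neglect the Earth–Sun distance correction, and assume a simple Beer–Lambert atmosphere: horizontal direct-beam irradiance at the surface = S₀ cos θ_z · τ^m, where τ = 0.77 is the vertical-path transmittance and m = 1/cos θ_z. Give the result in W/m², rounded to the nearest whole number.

cos θ_z = sin(55.9°) sin(-3.0°) + cos(55.9°) cos(-3.0°) cos(44.70°) = -0.0433 + 0.3980 = 0.3547.
Air mass m = 1/cos θ_z = 1/0.3547 = 2.819; τ^m = 0.77^2.819 = 0.4786.
Surface direct beam = 1367 × 0.3547 × 0.4786 = 232.06 W/m².

232 W/m²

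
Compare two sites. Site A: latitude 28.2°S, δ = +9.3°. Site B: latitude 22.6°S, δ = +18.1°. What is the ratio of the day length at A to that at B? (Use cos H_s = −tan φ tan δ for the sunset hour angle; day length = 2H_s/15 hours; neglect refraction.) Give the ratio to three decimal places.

1.034

A: H_s = arccos(−tan -28.2° · tan 9.3°) = 84.96°, so 2H_s/15 = 11.3280 h.
B: H_s = arccos(−tan -22.6° · tan 18.1°) = 82.18°, so 2H_s/15 = 10.9573 h.
Ratio A/B = 11.3280 / 10.9573 = 1.0338.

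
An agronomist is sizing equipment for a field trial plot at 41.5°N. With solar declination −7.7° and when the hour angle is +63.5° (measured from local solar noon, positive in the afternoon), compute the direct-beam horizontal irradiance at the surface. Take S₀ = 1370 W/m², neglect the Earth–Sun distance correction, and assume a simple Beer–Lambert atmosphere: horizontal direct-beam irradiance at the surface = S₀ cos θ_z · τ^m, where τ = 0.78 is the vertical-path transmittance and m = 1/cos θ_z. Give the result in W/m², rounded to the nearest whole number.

119 W/m²

With φ = 41.5°, δ = -7.7°, H = 63.50°: sin φ sin δ = -0.0888, cos φ cos δ cos H = 0.3312, so cos θ_z = 0.2424.
Air mass m = 1/cos θ_z = 1/0.2424 = 4.125; τ^m = 0.78^4.125 = 0.3588.
Surface direct beam = 1370 × 0.2424 × 0.3588 = 119.15 W/m².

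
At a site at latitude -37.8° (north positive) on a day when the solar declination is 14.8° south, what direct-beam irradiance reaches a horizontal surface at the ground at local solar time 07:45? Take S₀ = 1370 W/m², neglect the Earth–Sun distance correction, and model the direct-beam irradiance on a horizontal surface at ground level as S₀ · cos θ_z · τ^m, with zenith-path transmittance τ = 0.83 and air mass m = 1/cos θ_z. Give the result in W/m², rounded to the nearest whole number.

465 W/m²

Hour angle H = 15° × (7.75 − 12) = -63.75°.
cos θ_z = sin(-37.8°) sin(-14.8°) + cos(-37.8°) cos(-14.8°) cos(-63.75°) = 0.1566 + 0.3379 = 0.4945.
Air mass m = 1/cos θ_z = 1/0.4945 = 2.022; τ^m = 0.83^2.022 = 0.6861.
Surface direct beam = 1370 × 0.4945 × 0.6861 = 464.81 W/m².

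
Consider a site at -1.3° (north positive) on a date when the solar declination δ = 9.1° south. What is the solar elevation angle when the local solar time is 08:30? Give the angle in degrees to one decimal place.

37.2°

Hour angle H = 15° × (8.5 − 12) = -52.50°.
cos θ_z = sin φ sin δ + cos φ cos δ cos H = (-0.0227)(-0.1582) + (0.9997)(0.9874)(0.6088) = 0.6045.
θ_z = arccos(0.6045) = 52.81°, so the elevation is 90° − 52.81° = 37.19°.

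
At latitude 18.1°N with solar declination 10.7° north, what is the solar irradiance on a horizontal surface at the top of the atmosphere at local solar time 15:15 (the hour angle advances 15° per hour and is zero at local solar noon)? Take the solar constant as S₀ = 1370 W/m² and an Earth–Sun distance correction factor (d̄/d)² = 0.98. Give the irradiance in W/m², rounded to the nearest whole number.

904 W/m²

Hour angle H = 15° × (15.25 − 12) = 48.75°.
cos θ_z = sin(18.1°) sin(10.7°) + cos(18.1°) cos(10.7°) cos(48.75°) = 0.0577 + 0.6158 = 0.6735.
Top-of-atmosphere irradiance = S₀ (d̄/d)² cos θ_z = 1370 × 0.98 × 0.6735 = 904.24 W/m².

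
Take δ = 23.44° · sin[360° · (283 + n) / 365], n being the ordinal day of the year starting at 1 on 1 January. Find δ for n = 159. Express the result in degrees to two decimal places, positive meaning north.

360 × (283 + 159) / 365 = 435.945°; sin(435.945°) = 0.9701.
δ = 23.44 × 0.9701 = 22.739° ≈ +22.74°.

+22.74°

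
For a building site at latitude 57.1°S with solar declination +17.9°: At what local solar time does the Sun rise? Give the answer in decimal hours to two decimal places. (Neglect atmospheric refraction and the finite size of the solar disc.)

8.00 h

−tan φ tan δ = −(-1.5458)(0.3230) = 0.4993; H_s = arccos(0.4993) = 60.05°.
Sunrise is at 12 − H_s/15 = 12 − 4.003 = 7.997 h local solar time.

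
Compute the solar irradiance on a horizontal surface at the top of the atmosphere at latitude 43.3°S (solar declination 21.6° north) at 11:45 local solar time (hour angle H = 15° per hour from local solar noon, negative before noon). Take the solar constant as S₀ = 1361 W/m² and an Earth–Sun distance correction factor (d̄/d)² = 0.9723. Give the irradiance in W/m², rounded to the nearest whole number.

559 W/m²

Hour angle H = 15° × (11.75 − 12) = -3.75°.
With φ = -43.3°, δ = 21.6°, H = -3.75°: sin φ sin δ = -0.2525, cos φ cos δ cos H = 0.6752, so cos θ_z = 0.4227.
Top-of-atmosphere irradiance = S₀ (d̄/d)² cos θ_z = 1361 × 0.9723 × 0.4227 = 559.36 W/m².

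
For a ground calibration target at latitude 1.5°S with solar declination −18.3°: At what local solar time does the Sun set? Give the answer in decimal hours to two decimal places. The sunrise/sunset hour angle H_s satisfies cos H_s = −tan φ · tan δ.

18.03 h

−tan φ tan δ = −(-0.0262)(-0.3307) = -0.0087; H_s = arccos(-0.0087) = 90.50°.
Sunset is at 12 + H_s/15 = 12 + 6.033 = 18.033 h local solar time.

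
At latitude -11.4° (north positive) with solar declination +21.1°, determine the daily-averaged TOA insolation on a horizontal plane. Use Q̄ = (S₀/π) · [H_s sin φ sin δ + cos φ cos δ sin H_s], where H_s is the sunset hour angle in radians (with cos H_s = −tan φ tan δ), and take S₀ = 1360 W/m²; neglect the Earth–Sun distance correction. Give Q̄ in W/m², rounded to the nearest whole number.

349 W/m²

−tan φ tan δ = −(-0.2016)(0.3859) = 0.0778; H_s = arccos(0.0778) = 85.54°. In radians, H_s = 1.4930.
H_s sin φ sin δ = 1.4930 × -0.1977 × 0.3600 = -0.1063.
cos φ cos δ sin H_s = 0.9803 × 0.9330 × 0.9970 = 0.9119.
Q̄ = (1360/π) × (-0.1063 + 0.9119) = 432.90 × 0.8056 = 348.74 W/m².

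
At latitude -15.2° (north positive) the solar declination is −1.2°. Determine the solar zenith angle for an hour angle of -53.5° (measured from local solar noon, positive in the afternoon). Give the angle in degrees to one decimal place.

54.6°

With φ = -15.2°, δ = -1.2°, H = -53.50°: sin φ sin δ = 0.0055, cos φ cos δ cos H = 0.5739, so cos θ_z = 0.5794.
θ_z = arccos(0.5794) = 54.59°.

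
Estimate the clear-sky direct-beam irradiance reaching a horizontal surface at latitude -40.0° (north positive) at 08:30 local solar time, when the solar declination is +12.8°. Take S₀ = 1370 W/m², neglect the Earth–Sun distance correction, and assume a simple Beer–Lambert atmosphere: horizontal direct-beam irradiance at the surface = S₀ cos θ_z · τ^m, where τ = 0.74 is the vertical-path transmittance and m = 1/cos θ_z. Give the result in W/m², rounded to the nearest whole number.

163 W/m²

Hour angle H = 15° × (8.5 − 12) = -52.50°.
With φ = -40.0°, δ = 12.8°, H = -52.50°: sin φ sin δ = -0.1424, cos φ cos δ cos H = 0.4547, so cos θ_z = 0.3123.
Air mass m = 1/cos θ_z = 1/0.3123 = 3.202; τ^m = 0.74^3.202 = 0.3813.
Surface direct beam = 1370 × 0.3123 × 0.3813 = 163.14 W/m².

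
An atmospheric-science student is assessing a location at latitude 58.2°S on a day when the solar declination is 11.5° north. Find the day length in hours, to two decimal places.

9.45 hours

The sunset hour angle satisfies cos H_s = −tan φ tan δ = 0.3281, giving H_s = 70.85°.
Day length = 2 H_s / 15° h⁻¹ = 141.70° / 15 = 9.447 h.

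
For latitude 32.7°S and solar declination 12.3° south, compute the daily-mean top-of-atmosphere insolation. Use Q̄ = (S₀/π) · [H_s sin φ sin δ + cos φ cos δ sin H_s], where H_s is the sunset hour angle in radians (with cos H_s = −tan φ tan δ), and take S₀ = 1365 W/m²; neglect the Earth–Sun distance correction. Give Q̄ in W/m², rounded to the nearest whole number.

cos H_s = −tan(-32.7°) · tan(-12.3°) = -0.1400, so H_s = arccos(-0.1400) = 98.05°. In radians, H_s = 1.7113.
H_s sin φ sin δ = 1.7113 × -0.5402 × -0.2130 = 0.1969.
cos φ cos δ sin H_s = 0.8415 × 0.9770 × 0.9901 = 0.8140.
Q̄ = (1365/π) × (0.1969 + 0.8140) = 434.49 × 1.0109 = 439.23 W/m².

439 W/m²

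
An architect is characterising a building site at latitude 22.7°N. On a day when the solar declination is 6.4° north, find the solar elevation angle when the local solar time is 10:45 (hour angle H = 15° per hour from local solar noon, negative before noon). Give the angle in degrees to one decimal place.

65.7°

Hour angle H = 15° × (10.75 − 12) = -18.75°.
cos θ_z = sin(22.7°) sin(6.4°) + cos(22.7°) cos(6.4°) cos(-18.75°) = 0.0430 + 0.8681 = 0.9111.
θ_z = arccos(0.9111) = 24.34°, so the elevation is 90° − 24.34° = 65.66°.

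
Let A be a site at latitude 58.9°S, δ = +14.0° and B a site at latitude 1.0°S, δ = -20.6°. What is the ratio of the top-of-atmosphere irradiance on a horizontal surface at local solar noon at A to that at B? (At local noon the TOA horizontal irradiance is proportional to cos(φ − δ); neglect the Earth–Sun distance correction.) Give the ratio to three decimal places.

0.312

A: cos θ_z = cos(-58.9° − (14.0°)) = 0.2940.
B: cos θ_z = cos(-1.0° − (-20.6°)) = 0.9421.
Ratio A/B = 0.2940 / 0.9421 = 0.3121.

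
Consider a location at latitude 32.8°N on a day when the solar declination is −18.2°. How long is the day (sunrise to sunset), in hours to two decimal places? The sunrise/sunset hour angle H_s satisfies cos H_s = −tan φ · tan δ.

10.37 hours

The sunset hour angle satisfies cos H_s = −tan φ tan δ = 0.2119, giving H_s = 77.77°.
Day length = 2 H_s / 15° h⁻¹ = 155.54° / 15 = 10.369 h.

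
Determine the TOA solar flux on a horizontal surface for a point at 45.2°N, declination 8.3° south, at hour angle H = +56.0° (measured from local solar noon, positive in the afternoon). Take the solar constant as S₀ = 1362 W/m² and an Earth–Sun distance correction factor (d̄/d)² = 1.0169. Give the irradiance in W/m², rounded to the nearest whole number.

With φ = 45.2°, δ = -8.3°, H = 56.00°: sin φ sin δ = -0.1024, cos φ cos δ cos H = 0.3899, so cos θ_z = 0.2875.
Top-of-atmosphere irradiance = S₀ (d̄/d)² cos θ_z = 1362 × 1.0169 × 0.2875 = 398.19 W/m².

398 W/m²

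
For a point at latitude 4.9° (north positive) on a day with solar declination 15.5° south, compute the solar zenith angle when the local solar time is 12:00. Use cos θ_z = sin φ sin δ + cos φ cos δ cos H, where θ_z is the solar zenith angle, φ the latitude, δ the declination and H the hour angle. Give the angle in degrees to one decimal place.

Hour angle H = 15° × (12 − 12) = 0.00°.
cos θ_z = sin(4.9°) sin(-15.5°) + cos(4.9°) cos(-15.5°) cos(0.00°) = -0.0228 + 0.9601 = 0.9373.
θ_z = arccos(0.9373) = 20.40°.

20.4°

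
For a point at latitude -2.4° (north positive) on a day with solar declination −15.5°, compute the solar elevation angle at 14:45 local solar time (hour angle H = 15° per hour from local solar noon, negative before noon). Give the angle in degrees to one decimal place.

47.3°

Hour angle H = 15° × (14.75 − 12) = 41.25°.
cos θ_z = sin(-2.4°) sin(-15.5°) + cos(-2.4°) cos(-15.5°) cos(41.25°) = 0.0112 + 0.7239 = 0.7351.
θ_z = arccos(0.7351) = 42.68°, so the elevation is 90° − 42.68° = 47.32°.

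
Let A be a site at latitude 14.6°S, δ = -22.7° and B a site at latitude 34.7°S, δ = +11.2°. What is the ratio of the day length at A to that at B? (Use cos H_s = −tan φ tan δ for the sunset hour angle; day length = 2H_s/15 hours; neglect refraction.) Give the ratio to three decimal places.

1.172

A: H_s = arccos(−tan -14.6° · tan -22.7°) = 96.26°, so 2H_s/15 = 12.8347 h.
B: H_s = arccos(−tan -34.7° · tan 11.2°) = 82.12°, so 2H_s/15 = 10.9493 h.
Ratio A/B = 12.8347 / 10.9493 = 1.1722.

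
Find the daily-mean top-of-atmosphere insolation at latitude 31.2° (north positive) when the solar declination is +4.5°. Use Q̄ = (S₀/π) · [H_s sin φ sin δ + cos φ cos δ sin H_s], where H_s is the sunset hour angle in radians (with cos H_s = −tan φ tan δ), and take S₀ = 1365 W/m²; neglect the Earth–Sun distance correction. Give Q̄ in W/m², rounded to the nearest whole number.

399 W/m²

The sunset hour angle satisfies cos H_s = −tan φ tan δ = -0.0477, giving H_s = 92.73°. In radians, H_s = 1.6184.
H_s sin φ sin δ = 1.6184 × 0.5180 × 0.0785 = 0.0658.
cos φ cos δ sin H_s = 0.8554 × 0.9969 × 0.9989 = 0.8518.
Q̄ = (1365/π) × (0.0658 + 0.8518) = 434.49 × 0.9176 = 398.69 W/m².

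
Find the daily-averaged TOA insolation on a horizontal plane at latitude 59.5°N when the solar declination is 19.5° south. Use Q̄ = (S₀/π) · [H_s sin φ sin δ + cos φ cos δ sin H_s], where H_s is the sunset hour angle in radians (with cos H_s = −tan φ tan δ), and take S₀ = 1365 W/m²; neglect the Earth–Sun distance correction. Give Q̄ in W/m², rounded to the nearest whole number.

50 W/m²

The sunset hour angle satisfies cos H_s = −tan φ tan δ = 0.6012, giving H_s = 53.04°. In radians, H_s = 0.9257.
H_s sin φ sin δ = 0.9257 × 0.8616 × -0.3338 = -0.2662.
cos φ cos δ sin H_s = 0.5075 × 0.9426 × 0.7990 = 0.3822.
Q̄ = (1365/π) × (-0.2662 + 0.3822) = 434.49 × 0.1160 = 50.40 W/m².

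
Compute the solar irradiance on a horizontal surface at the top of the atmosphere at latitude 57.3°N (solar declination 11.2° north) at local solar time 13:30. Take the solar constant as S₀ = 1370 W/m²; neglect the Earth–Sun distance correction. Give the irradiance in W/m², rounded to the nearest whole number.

Hour angle H = 15° × (13.5 − 12) = 22.50°.
cos θ_z = sin φ sin δ + cos φ cos δ cos H = (0.8415)(0.1942) + (0.5402)(0.9810)(0.9239) = 0.6530.
Top-of-atmosphere irradiance = S₀ cos θ_z = 1370 × 0.6530 = 894.61 W/m².

895 W/m²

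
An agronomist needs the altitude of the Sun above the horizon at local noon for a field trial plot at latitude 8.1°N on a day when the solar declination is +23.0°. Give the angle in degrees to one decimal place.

75.1°

At local solar noon the hour angle is zero, so the elevation is 90° − |φ − δ| = 90° − |8.1° − (23.0°)| = 90° − 14.9° = 75.1°.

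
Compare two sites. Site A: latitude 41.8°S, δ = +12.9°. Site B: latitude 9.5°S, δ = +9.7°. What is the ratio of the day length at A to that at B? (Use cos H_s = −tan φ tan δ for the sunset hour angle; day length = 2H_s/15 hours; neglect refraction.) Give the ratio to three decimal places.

A: H_s = arccos(−tan -41.8° · tan 12.9°) = 78.18°, so 2H_s/15 = 10.4240 h.
B: H_s = arccos(−tan -9.5° · tan 9.7°) = 88.36°, so 2H_s/15 = 11.7813 h.
Ratio A/B = 10.4240 / 11.7813 = 0.8848.

0.885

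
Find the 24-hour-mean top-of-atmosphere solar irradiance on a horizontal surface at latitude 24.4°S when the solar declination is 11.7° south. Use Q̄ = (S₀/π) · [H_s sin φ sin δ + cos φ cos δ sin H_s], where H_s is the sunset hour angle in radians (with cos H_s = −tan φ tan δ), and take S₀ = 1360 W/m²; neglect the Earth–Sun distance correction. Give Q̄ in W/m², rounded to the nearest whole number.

−tan φ tan δ = −(-0.4536)(-0.2071) = -0.0939; H_s = arccos(-0.0939) = 95.39°. In radians, H_s = 1.6649.
H_s sin φ sin δ = 1.6649 × -0.4131 × -0.2028 = 0.1395.
cos φ cos δ sin H_s = 0.9107 × 0.9792 × 0.9956 = 0.8878.
Q̄ = (1360/π) × (0.1395 + 0.8878) = 432.90 × 1.0273 = 444.72 W/m².

445 W/m²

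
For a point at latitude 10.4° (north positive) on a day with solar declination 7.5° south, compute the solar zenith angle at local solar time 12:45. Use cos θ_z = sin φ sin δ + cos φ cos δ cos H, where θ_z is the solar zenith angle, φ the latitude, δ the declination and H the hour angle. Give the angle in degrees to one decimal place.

Hour angle H = 15° × (12.75 − 12) = 11.25°.
cos θ_z = sin φ sin δ + cos φ cos δ cos H = (0.1805)(-0.1305) + (0.9836)(0.9914)(0.9808) = 0.9329.
θ_z = arccos(0.9329) = 21.11°.

21.1°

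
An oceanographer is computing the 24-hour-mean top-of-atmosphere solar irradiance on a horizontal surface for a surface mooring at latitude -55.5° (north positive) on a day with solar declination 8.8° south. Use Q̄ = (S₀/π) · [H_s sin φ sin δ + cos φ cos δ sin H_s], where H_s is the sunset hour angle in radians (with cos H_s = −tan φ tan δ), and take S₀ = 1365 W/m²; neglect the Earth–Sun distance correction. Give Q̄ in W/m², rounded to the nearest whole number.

cos H_s = −tan(-55.5°) · tan(-8.8°) = -0.2252, so H_s = arccos(-0.2252) = 103.01°. In radians, H_s = 1.7979.
H_s sin φ sin δ = 1.7979 × -0.8241 × -0.1530 = 0.2267.
cos φ cos δ sin H_s = 0.5664 × 0.9882 × 0.9743 = 0.5453.
Q̄ = (1365/π) × (0.2267 + 0.5453) = 434.49 × 0.7720 = 335.43 W/m².

335 W/m²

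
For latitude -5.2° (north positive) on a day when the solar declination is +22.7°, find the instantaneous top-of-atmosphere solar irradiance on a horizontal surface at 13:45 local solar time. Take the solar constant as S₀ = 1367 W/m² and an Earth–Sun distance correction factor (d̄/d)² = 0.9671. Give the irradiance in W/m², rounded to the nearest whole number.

1043 W/m²

Hour angle H = 15° × (13.75 − 12) = 26.25°.
cos θ_z = sin(-5.2°) sin(22.7°) + cos(-5.2°) cos(22.7°) cos(26.25°) = -0.0350 + 0.8240 = 0.7890.
Top-of-atmosphere irradiance = S₀ (d̄/d)² cos θ_z = 1367 × 0.9671 × 0.7890 = 1043.08 W/m².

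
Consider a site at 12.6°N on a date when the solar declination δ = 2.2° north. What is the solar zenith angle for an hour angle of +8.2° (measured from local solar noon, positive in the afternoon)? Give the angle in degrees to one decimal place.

With φ = 12.6°, δ = 2.2°, H = 8.20°: sin φ sin δ = 0.0084, cos φ cos δ cos H = 0.9652, so cos θ_z = 0.9736.
θ_z = arccos(0.9736) = 13.19°.

13.2°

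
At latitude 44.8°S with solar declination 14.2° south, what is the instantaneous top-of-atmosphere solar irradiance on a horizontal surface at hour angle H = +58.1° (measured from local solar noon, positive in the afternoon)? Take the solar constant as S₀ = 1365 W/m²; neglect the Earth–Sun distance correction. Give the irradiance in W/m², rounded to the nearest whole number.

732 W/m²

cos θ_z = sin(-44.8°) sin(-14.2°) + cos(-44.8°) cos(-14.2°) cos(58.10°) = 0.1729 + 0.3635 = 0.5364.
Top-of-atmosphere irradiance = S₀ cos θ_z = 1365 × 0.5364 = 732.19 W/m².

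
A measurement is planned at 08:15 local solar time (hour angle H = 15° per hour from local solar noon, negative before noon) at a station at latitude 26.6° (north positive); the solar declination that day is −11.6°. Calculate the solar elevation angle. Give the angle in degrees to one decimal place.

23.4°

Hour angle H = 15° × (8.25 − 12) = -56.25°.
With φ = 26.6°, δ = -11.6°, H = -56.25°: sin φ sin δ = -0.0900, cos φ cos δ cos H = 0.4866, so cos θ_z = 0.3966.
θ_z = arccos(0.3966) = 66.63°, so the elevation is 90° − 66.63° = 23.37°.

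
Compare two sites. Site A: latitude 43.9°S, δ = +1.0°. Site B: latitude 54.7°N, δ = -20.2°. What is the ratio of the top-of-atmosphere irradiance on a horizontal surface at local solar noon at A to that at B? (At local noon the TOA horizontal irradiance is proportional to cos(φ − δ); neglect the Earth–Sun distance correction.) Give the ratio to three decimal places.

A: cos θ_z = cos(-43.9° − (1.0°)) = 0.7083.
B: cos θ_z = cos(54.7° − (-20.2°)) = 0.2605.
Ratio A/B = 0.7083 / 0.2605 = 2.7190.

2.719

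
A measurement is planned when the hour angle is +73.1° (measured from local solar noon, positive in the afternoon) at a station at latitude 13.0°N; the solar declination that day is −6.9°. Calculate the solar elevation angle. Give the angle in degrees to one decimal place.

cos θ_z = sin(13.0°) sin(-6.9°) + cos(13.0°) cos(-6.9°) cos(73.10°) = -0.0270 + 0.2812 = 0.2542.
θ_z = arccos(0.2542) = 75.27°, so the elevation is 90° − 75.27° = 14.73°.

14.7°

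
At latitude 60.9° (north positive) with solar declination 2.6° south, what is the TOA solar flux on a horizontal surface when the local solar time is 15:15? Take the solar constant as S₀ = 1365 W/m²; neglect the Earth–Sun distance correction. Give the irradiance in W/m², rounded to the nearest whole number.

Hour angle H = 15° × (15.25 − 12) = 48.75°.
With φ = 60.9°, δ = -2.6°, H = 48.75°: sin φ sin δ = -0.0396, cos φ cos δ cos H = 0.3203, so cos θ_z = 0.2807.
Top-of-atmosphere irradiance = S₀ cos θ_z = 1365 × 0.2807 = 383.16 W/m².

383 W/m²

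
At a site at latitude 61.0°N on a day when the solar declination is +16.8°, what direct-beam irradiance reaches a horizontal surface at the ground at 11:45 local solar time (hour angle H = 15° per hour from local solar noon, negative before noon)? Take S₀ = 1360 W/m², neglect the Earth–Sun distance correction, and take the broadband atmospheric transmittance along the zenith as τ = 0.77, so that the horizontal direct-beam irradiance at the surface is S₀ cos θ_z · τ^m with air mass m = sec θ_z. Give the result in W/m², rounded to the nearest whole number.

Hour angle H = 15° × (11.75 − 12) = -3.75°.
cos θ_z = sin(61.0°) sin(16.8°) + cos(61.0°) cos(16.8°) cos(-3.75°) = 0.2528 + 0.4631 = 0.7159.
Air mass m = 1/cos θ_z = 1/0.7159 = 1.397; τ^m = 0.77^1.397 = 0.6941.
Surface direct beam = 1360 × 0.7159 × 0.6941 = 675.79 W/m².

676 W/m²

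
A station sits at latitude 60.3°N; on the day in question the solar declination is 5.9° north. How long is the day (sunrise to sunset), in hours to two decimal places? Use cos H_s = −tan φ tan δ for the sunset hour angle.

cos H_s = −tan(60.3°) · tan(5.9°) = -0.1812, so H_s = arccos(-0.1812) = 100.44°.
Day length = 2 H_s / 15° h⁻¹ = 200.88° / 15 = 13.392 h.

13.39 hours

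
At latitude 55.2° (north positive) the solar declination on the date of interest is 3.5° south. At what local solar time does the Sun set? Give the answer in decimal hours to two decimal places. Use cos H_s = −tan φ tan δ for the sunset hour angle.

17.66 h

The sunset hour angle satisfies cos H_s = −tan φ tan δ = 0.0880, giving H_s = 84.95°.
Sunset is at 12 + H_s/15 = 12 + 5.663 = 17.663 h local solar time.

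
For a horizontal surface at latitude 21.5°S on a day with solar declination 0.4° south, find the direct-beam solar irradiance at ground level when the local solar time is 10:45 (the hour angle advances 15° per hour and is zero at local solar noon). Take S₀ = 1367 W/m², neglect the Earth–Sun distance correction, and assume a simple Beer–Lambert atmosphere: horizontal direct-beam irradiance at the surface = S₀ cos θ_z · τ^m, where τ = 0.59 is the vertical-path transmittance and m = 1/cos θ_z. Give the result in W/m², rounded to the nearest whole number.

665 W/m²

Hour angle H = 15° × (10.75 − 12) = -18.75°.
With φ = -21.5°, δ = -0.4°, H = -18.75°: sin φ sin δ = 0.0026, cos φ cos δ cos H = 0.8810, so cos θ_z = 0.8836.
Air mass m = 1/cos θ_z = 1/0.8836 = 1.132; τ^m = 0.59^1.132 = 0.5503.
Surface direct beam = 1367 × 0.8836 × 0.5503 = 664.70 W/m².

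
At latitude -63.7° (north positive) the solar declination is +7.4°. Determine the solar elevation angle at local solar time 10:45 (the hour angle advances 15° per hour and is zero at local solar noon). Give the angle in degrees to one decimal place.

17.5°

Hour angle H = 15° × (10.75 − 12) = -18.75°.
With φ = -63.7°, δ = 7.4°, H = -18.75°: sin φ sin δ = -0.1155, cos φ cos δ cos H = 0.4161, so cos θ_z = 0.3006.
θ_z = arccos(0.3006) = 72.51°, so the elevation is 90° − 72.51° = 17.49°.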